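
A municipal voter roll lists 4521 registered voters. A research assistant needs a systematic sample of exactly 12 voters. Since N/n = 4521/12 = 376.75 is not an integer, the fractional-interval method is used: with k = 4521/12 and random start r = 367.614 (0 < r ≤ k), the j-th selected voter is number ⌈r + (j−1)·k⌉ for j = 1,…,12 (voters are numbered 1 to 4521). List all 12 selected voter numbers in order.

j=1: r + 0k = 367.614 → ⌈·⌉ = 368
j=2: r + 1k = 744.364 → ⌈·⌉ = 745
j=3: r + 2k = 1121.114 → ⌈·⌉ = 1122
j=4: r + 3k = 1497.864 → ⌈·⌉ = 1498
j=5: r + 4k = 1874.614 → ⌈·⌉ = 1875
j=6: r + 5k = 2251.364 → ⌈·⌉ = 2252
j=7: r + 6k = 2628.114 → ⌈·⌉ = 2629
j=8: r + 7k = 3004.864 → ⌈·⌉ = 3005
j=9: r + 8k = 3381.614 → ⌈·⌉ = 3382
j=10: r + 9k = 3758.364 → ⌈·⌉ = 3759
j=11: r + 10k = 4135.114 → ⌈·⌉ = 4136
j=12: r + 11k = 4511.864 → ⌈·⌉ = 4512

368, 745, 1122, 1498, 1875, 2252, 2629, 3005, 3382, 3759, 4136, 4512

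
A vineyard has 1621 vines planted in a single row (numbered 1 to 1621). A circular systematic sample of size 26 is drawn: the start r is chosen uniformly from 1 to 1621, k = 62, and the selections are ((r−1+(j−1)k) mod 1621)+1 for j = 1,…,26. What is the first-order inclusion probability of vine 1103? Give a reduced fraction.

26/1621

For each position j, as r ranges over 1…1621 the j-th selection hits every vine exactly once, so vine 1103 is selected for exactly 26 of the 1621 starts.
Inclusion probability = 26/1621.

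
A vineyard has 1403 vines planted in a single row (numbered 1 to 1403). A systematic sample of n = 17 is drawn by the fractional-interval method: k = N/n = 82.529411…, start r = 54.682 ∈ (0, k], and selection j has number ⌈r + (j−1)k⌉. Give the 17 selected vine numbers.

j=1: r + 0k = 54.682 → ⌈·⌉ = 55
j=2: r + 1k = 137.211411… → ⌈·⌉ = 138
j=3: r + 2k = 219.740823… → ⌈·⌉ = 220
j=4: r + 3k = 302.270235… → ⌈·⌉ = 303
j=5: r + 4k = 384.799647… → ⌈·⌉ = 385
j=6: r + 5k = 467.329058… → ⌈·⌉ = 468
j=7: r + 6k = 549.858470… → ⌈·⌉ = 550
j=8: r + 7k = 632.387882… → ⌈·⌉ = 633
j=9: r + 8k = 714.917294… → ⌈·⌉ = 715
j=10: r + 9k = 797.446705… → ⌈·⌉ = 798
j=11: r + 10k = 879.976117… → ⌈·⌉ = 880
j=12: r + 11k = 962.505529… → ⌈·⌉ = 963
j=13: r + 12k = 1045.034941… → ⌈·⌉ = 1046
j=14: r + 13k = 1127.564352… → ⌈·⌉ = 1128
j=15: r + 14k = 1210.093764… → ⌈·⌉ = 1211
j=16: r + 15k = 1292.623176… → ⌈·⌉ = 1293
j=17: r + 16k = 1375.152588… → ⌈·⌉ = 1376

55, 138, 220, 303, 385, 468, 550, 633, 715, 798, 880, 963, 1046, 1128, 1211, 1293, 1376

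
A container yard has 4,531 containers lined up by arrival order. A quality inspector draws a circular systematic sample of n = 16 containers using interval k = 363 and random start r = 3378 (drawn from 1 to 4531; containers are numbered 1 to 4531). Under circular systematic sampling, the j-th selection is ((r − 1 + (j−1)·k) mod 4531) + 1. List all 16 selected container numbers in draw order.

Selection 1: 3378
Selection 2: 3378 + 363 = 3741
Selection 3: 3741 + 363 = 4104
Selection 4: 4104 + 363 = 4467
Selection 5: 4467 + 363 = 4830 → 4830 − 4531 = 299
Selection 6: 299 + 363 = 662
Selection 7: 662 + 363 = 1025
Selection 8: 1025 + 363 = 1388
Selection 9: 1388 + 363 = 1751
Selection 10: 1751 + 363 = 2114
Selection 11: 2114 + 363 = 2477
Selection 12: 2477 + 363 = 2840
Selection 13: 2840 + 363 = 3203
Selection 14: 3203 + 363 = 3566
Selection 15: 3566 + 363 = 3929
Selection 16: 3929 + 363 = 4292

3378, 3741, 4104, 4467, 299, 662, 1025, 1388, 1751, 2114, 2477, 2840, 3203, 3566, 3929, 4292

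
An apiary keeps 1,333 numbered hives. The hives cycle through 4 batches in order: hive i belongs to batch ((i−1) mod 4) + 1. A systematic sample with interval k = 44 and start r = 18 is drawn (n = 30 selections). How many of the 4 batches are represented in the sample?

Consecutive selections differ by k = 44, so their batch numbers differ by 44 mod 4 = 0.
gcd(44, 4) = 4, so the sample visits 4/4 = 1 distinct residues mod 4.
Start 18 is batch 2; the batches hit are 2.

1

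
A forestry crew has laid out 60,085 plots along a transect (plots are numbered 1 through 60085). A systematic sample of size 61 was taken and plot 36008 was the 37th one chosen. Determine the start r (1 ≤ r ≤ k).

548

k = 60085/61 = 985
r = 36008 − (37−1)×985 = 36008 − 35460 = 548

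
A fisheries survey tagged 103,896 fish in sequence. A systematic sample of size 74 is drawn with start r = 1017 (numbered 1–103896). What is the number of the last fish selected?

103509

k = 103896/74 = 1404
74th selection = r + (74−1)·k = 1017 + 73×1404 = 1017 + 102492 = 103509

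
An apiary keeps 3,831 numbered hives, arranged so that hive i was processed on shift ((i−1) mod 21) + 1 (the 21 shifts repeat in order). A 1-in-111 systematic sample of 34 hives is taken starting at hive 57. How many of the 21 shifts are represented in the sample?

Consecutive selections differ by k = 111, so their shift numbers differ by 111 mod 21 = 6.
gcd(111, 21) = 3, so the sample visits 21/3 = 7 distinct residues mod 21.
Start 57 is shift 15; the shifts hit are 3, 6, 9, 12, 15, 18, 21.

7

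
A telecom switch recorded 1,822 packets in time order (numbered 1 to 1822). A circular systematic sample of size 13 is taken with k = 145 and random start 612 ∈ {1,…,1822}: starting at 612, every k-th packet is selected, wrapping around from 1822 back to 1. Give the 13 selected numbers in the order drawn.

Selection 1: 612
Selection 2: 612 + 145 = 757
Selection 3: 757 + 145 = 902
Selection 4: 902 + 145 = 1047
Selection 5: 1047 + 145 = 1192
Selection 6: 1192 + 145 = 1337
Selection 7: 1337 + 145 = 1482
Selection 8: 1482 + 145 = 1627
Selection 9: 1627 + 145 = 1772
Selection 10: 1772 + 145 = 1917 → 1917 − 1822 = 95
Selection 11: 95 + 145 = 240
Selection 12: 240 + 145 = 385
Selection 13: 385 + 145 = 530

612, 757, 902, 1047, 1192, 1337, 1482, 1627, 1772, 95, 240, 385, 530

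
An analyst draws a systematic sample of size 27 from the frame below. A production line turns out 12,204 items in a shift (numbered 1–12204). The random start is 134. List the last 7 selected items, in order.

9174, 9626, 10078, 10530, 10982, 11434, 11886

k = N/n = 12204/27 = 452
21st selection = 134 + 20×452 = 9174
22nd: 9174 + 452 = 9626
23rd: 9626 + 452 = 10078
24th: 10078 + 452 = 10530
25th: 10530 + 452 = 10982
26th: 10982 + 452 = 11434
27th: 11434 + 452 = 11886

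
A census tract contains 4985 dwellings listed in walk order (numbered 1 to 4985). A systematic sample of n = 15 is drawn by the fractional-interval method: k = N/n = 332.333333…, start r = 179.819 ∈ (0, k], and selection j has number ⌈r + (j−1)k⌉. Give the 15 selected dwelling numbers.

180, 513, 845, 1177, 1510, 1842, 2174, 2507, 2839, 3171, 3504, 3836, 4168, 4501, 4833

j=1: r + 0k = 179.819 → ⌈·⌉ = 180
j=2: r + 1k = 512.152333… → ⌈·⌉ = 513
j=3: r + 2k = 844.485666… → ⌈·⌉ = 845
j=4: r + 3k = 1176.819 → ⌈·⌉ = 1177
j=5: r + 4k = 1509.152333… → ⌈·⌉ = 1510
j=6: r + 5k = 1841.485666… → ⌈·⌉ = 1842
j=7: r + 6k = 2173.819 → ⌈·⌉ = 2174
j=8: r + 7k = 2506.152333… → ⌈·⌉ = 2507
j=9: r + 8k = 2838.485666… → ⌈·⌉ = 2839
j=10: r + 9k = 3170.819 → ⌈·⌉ = 3171
j=11: r + 10k = 3503.152333… → ⌈·⌉ = 3504
j=12: r + 11k = 3835.485666… → ⌈·⌉ = 3836
j=13: r + 12k = 4167.819 → ⌈·⌉ = 4168
j=14: r + 13k = 4500.152333… → ⌈·⌉ = 4501
j=15: r + 14k = 4832.485666… → ⌈·⌉ = 4833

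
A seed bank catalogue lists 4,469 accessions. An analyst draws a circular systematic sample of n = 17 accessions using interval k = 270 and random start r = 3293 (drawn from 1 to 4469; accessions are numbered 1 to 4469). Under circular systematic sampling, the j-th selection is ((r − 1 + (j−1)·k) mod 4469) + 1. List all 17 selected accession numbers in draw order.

3293, 3563, 3833, 4103, 4373, 174, 444, 714, 984, 1254, 1524, 1794, 2064, 2334, 2604, 2874, 3144

Selection 1: 3293
Selection 2: 3293 + 270 = 3563
Selection 3: 3563 + 270 = 3833
Selection 4: 3833 + 270 = 4103
Selection 5: 4103 + 270 = 4373
Selection 6: 4373 + 270 = 4643 → 4643 − 4469 = 174
Selection 7: 174 + 270 = 444
Selection 8: 444 + 270 = 714
Selection 9: 714 + 270 = 984
Selection 10: 984 + 270 = 1254
Selection 11: 1254 + 270 = 1524
Selection 12: 1524 + 270 = 1794
Selection 13: 1794 + 270 = 2064
Selection 14: 2064 + 270 = 2334
Selection 15: 2334 + 270 = 2604
Selection 16: 2604 + 270 = 2874
Selection 17: 2874 + 270 = 3144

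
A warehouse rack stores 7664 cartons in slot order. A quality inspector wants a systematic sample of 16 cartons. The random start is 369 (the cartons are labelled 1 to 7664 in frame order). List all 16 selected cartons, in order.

k = N/n = 7664/16 = 479
carton 1: 369
carton 2: 369 + 479 = 848
carton 3: 848 + 479 = 1327
carton 4: 1327 + 479 = 1806
carton 5: 1806 + 479 = 2285
carton 6: 2285 + 479 = 2764
carton 7: 2764 + 479 = 3243
carton 8: 3243 + 479 = 3722
carton 9: 3722 + 479 = 4201
carton 10: 4201 + 479 = 4680
carton 11: 4680 + 479 = 5159
carton 12: 5159 + 479 = 5638
carton 13: 5638 + 479 = 6117
carton 14: 6117 + 479 = 6596
carton 15: 6596 + 479 = 7075
carton 16: 7075 + 479 = 7554

369, 848, 1327, 1806, 2285, 2764, 3243, 3722, 4201, 4680, 5159, 5638, 6117, 6596, 7075, 7554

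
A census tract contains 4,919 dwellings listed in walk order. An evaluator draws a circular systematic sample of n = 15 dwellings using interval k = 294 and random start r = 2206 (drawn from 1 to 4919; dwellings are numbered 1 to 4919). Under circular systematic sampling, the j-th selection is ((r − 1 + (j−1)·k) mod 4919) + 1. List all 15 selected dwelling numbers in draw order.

Selection 1: 2206
Selection 2: 2206 + 294 = 2500
Selection 3: 2500 + 294 = 2794
Selection 4: 2794 + 294 = 3088
Selection 5: 3088 + 294 = 3382
Selection 6: 3382 + 294 = 3676
Selection 7: 3676 + 294 = 3970
Selection 8: 3970 + 294 = 4264
Selection 9: 4264 + 294 = 4558
Selection 10: 4558 + 294 = 4852
Selection 11: 4852 + 294 = 5146 → 5146 − 4919 = 227
Selection 12: 227 + 294 = 521
Selection 13: 521 + 294 = 815
Selection 14: 815 + 294 = 1109
Selection 15: 1109 + 294 = 1403

2206, 2500, 2794, 3088, 3382, 3676, 3970, 4264, 4558, 4852, 227, 521, 815, 1109, 1403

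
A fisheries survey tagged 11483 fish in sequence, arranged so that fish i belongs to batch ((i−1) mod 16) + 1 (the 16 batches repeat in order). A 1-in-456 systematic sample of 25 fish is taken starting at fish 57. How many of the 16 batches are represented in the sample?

Consecutive selections differ by k = 456, so their batch numbers differ by 456 mod 16 = 8.
gcd(456, 16) = 8, so the sample visits 16/8 = 2 distinct residues mod 16.
Start 57 is batch 9; the batches hit are 1, 9.

2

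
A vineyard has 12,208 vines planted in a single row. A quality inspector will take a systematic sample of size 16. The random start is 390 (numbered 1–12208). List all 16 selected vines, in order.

k = N/n = 12208/16 = 763
vine 1: 390
vine 2: 390 + 763 = 1153
vine 3: 1153 + 763 = 1916
vine 4: 1916 + 763 = 2679
vine 5: 2679 + 763 = 3442
vine 6: 3442 + 763 = 4205
vine 7: 4205 + 763 = 4968
vine 8: 4968 + 763 = 5731
vine 9: 5731 + 763 = 6494
vine 10: 6494 + 763 = 7257
vine 11: 7257 + 763 = 8020
vine 12: 8020 + 763 = 8783
vine 13: 8783 + 763 = 9546
vine 14: 9546 + 763 = 10309
vine 15: 10309 + 763 = 11072
vine 16: 11072 + 763 = 11835

390, 1153, 1916, 2679, 3442, 4205, 4968, 5731, 6494, 7257, 8020, 8783, 9546, 10309, 11072, 11835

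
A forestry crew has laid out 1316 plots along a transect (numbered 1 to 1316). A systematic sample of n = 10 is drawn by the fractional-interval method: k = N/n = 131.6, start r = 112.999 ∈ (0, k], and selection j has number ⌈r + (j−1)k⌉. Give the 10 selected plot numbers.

j=1: r + 0k = 112.999 → ⌈·⌉ = 113
j=2: r + 1k = 244.599 → ⌈·⌉ = 245
j=3: r + 2k = 376.199 → ⌈·⌉ = 377
j=4: r + 3k = 507.799 → ⌈·⌉ = 508
j=5: r + 4k = 639.399 → ⌈·⌉ = 640
j=6: r + 5k = 770.999 → ⌈·⌉ = 771
j=7: r + 6k = 902.599 → ⌈·⌉ = 903
j=8: r + 7k = 1034.199 → ⌈·⌉ = 1035
j=9: r + 8k = 1165.799 → ⌈·⌉ = 1166
j=10: r + 9k = 1297.399 → ⌈·⌉ = 1298

113, 245, 377, 508, 640, 771, 903, 1035, 1166, 1298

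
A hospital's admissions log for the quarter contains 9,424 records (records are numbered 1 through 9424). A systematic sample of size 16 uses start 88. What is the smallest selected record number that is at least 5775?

k = 9424/16 = 589
Steps past start: ⌈(5775 − 88)/589⌉ = ⌈5687/589⌉ = 10
Selected record: 88 + 10×589 = 5978

5978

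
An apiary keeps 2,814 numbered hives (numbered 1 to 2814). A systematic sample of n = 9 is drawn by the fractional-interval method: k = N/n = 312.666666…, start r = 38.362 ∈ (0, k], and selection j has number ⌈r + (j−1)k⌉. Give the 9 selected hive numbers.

39, 352, 664, 977, 1290, 1602, 1915, 2228, 2540

j=1: r + 0k = 38.362 → ⌈·⌉ = 39
j=2: r + 1k = 351.028666… → ⌈·⌉ = 352
j=3: r + 2k = 663.695333… → ⌈·⌉ = 664
j=4: r + 3k = 976.362 → ⌈·⌉ = 977
j=5: r + 4k = 1289.028666… → ⌈·⌉ = 1290
j=6: r + 5k = 1601.695333… → ⌈·⌉ = 1602
j=7: r + 6k = 1914.362 → ⌈·⌉ = 1915
j=8: r + 7k = 2227.028666… → ⌈·⌉ = 2228
j=9: r + 8k = 2539.695333… → ⌈·⌉ = 2540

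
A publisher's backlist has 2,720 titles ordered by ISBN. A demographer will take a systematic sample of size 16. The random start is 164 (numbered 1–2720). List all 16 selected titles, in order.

164, 334, 504, 674, 844, 1014, 1184, 1354, 1524, 1694, 1864, 2034, 2204, 2374, 2544, 2714

k = N/n = 2720/16 = 170
title 1: 164
title 2: 164 + 170 = 334
title 3: 334 + 170 = 504
title 4: 504 + 170 = 674
title 5: 674 + 170 = 844
title 6: 844 + 170 = 1014
title 7: 1014 + 170 = 1184
title 8: 1184 + 170 = 1354
title 9: 1354 + 170 = 1524
title 10: 1524 + 170 = 1694
title 11: 1694 + 170 = 1864
title 12: 1864 + 170 = 2034
title 13: 2034 + 170 = 2204
title 14: 2204 + 170 = 2374
title 15: 2374 + 170 = 2544
title 16: 2544 + 170 = 2714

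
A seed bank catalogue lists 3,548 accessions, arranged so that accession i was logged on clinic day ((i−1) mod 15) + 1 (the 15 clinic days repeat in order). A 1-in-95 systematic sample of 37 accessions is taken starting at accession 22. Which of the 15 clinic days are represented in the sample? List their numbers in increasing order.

Consecutive selections differ by k = 95, so their clinic day numbers differ by 95 mod 15 = 5.
gcd(95, 15) = 5, so the sample visits 15/5 = 3 distinct residues mod 15.
Start 22 is clinic day 7; the clinic days hit are 2, 7, 12.

2, 7, 12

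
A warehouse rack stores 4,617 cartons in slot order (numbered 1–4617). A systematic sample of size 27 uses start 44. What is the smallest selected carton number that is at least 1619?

k = 4617/27 = 171
Steps past start: ⌈(1619 − 44)/171⌉ = ⌈1575/171⌉ = 10
Selected carton: 44 + 10×171 = 1754

1754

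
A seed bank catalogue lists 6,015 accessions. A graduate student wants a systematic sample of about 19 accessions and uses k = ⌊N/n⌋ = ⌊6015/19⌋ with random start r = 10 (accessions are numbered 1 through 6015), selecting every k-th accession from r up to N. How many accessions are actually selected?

20

k = ⌊6015/19⌋ = 316
Achieved size = ⌊(6015 − 10)/316⌋ + 1 = ⌊6005/316⌋ + 1 = 19 + 1 = 20
(last selection: 10 + 19×316 = 6014 ≤ 6015; next would be 6330 > 6015)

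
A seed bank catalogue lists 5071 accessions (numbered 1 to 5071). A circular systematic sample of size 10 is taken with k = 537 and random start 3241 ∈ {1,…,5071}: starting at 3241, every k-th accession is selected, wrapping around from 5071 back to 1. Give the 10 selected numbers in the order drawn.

3241, 3778, 4315, 4852, 318, 855, 1392, 1929, 2466, 3003

Selection 1: 3241
Selection 2: 3241 + 537 = 3778
Selection 3: 3778 + 537 = 4315
Selection 4: 4315 + 537 = 4852
Selection 5: 4852 + 537 = 5389 → 5389 − 5071 = 318
Selection 6: 318 + 537 = 855
Selection 7: 855 + 537 = 1392
Selection 8: 1392 + 537 = 1929
Selection 9: 1929 + 537 = 2466
Selection 10: 2466 + 537 = 3003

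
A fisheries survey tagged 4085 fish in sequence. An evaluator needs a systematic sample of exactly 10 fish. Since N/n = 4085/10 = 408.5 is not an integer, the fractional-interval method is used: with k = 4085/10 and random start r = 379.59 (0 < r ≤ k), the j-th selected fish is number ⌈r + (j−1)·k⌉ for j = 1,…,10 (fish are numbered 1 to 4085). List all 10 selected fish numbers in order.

j=1: r + 0k = 379.59 → ⌈·⌉ = 380
j=2: r + 1k = 788.09 → ⌈·⌉ = 789
j=3: r + 2k = 1196.59 → ⌈·⌉ = 1197
j=4: r + 3k = 1605.09 → ⌈·⌉ = 1606
j=5: r + 4k = 2013.59 → ⌈·⌉ = 2014
j=6: r + 5k = 2422.09 → ⌈·⌉ = 2423
j=7: r + 6k = 2830.59 → ⌈·⌉ = 2831
j=8: r + 7k = 3239.09 → ⌈·⌉ = 3240
j=9: r + 8k = 3647.59 → ⌈·⌉ = 3648
j=10: r + 9k = 4056.09 → ⌈·⌉ = 4057

380, 789, 1197, 1606, 2014, 2423, 2831, 3240, 3648, 4057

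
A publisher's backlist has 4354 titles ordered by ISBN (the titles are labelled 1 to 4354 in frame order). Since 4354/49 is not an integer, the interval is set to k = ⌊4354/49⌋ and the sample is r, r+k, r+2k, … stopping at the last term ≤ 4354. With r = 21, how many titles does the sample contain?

50

k = ⌊4354/49⌋ = 88
Achieved size = ⌊(4354 − 21)/88⌋ + 1 = ⌊4333/88⌋ + 1 = 49 + 1 = 50
(last selection: 21 + 49×88 = 4333 ≤ 4354; next would be 4421 > 4354)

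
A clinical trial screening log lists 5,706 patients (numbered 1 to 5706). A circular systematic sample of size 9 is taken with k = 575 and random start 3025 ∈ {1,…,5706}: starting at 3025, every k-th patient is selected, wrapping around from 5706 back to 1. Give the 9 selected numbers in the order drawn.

Selection 1: 3025
Selection 2: 3025 + 575 = 3600
Selection 3: 3600 + 575 = 4175
Selection 4: 4175 + 575 = 4750
Selection 5: 4750 + 575 = 5325
Selection 6: 5325 + 575 = 5900 → 5900 − 5706 = 194
Selection 7: 194 + 575 = 769
Selection 8: 769 + 575 = 1344
Selection 9: 1344 + 575 = 1919

3025, 3600, 4175, 4750, 5325, 194, 769, 1344, 1919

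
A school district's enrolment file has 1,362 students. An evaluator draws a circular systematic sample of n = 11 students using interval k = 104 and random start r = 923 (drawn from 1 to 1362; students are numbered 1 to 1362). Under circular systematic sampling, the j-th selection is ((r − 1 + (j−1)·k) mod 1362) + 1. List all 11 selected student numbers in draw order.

923, 1027, 1131, 1235, 1339, 81, 185, 289, 393, 497, 601

Selection 1: 923
Selection 2: 923 + 104 = 1027
Selection 3: 1027 + 104 = 1131
Selection 4: 1131 + 104 = 1235
Selection 5: 1235 + 104 = 1339
Selection 6: 1339 + 104 = 1443 → 1443 − 1362 = 81
Selection 7: 81 + 104 = 185
Selection 8: 185 + 104 = 289
Selection 9: 289 + 104 = 393
Selection 10: 393 + 104 = 497
Selection 11: 497 + 104 = 601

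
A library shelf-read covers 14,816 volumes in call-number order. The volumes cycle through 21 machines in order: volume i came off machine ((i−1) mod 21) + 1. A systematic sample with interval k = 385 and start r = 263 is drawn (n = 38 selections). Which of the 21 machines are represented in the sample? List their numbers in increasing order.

Consecutive selections differ by k = 385, so their machine numbers differ by 385 mod 21 = 7.
gcd(385, 21) = 7, so the sample visits 21/7 = 3 distinct residues mod 21.
Start 263 is machine 11; the machines hit are 4, 11, 18.

4, 11, 18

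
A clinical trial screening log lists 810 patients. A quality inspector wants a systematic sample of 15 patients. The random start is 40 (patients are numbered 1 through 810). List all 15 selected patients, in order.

40, 94, 148, 202, 256, 310, 364, 418, 472, 526, 580, 634, 688, 742, 796

k = N/n = 810/15 = 54
patient 1: 40
patient 2: 40 + 54 = 94
patient 3: 94 + 54 = 148
patient 4: 148 + 54 = 202
patient 5: 202 + 54 = 256
patient 6: 256 + 54 = 310
patient 7: 310 + 54 = 364
patient 8: 364 + 54 = 418
patient 9: 418 + 54 = 472
patient 10: 472 + 54 = 526
patient 11: 526 + 54 = 580
patient 12: 580 + 54 = 634
patient 13: 634 + 54 = 688
patient 14: 688 + 54 = 742
patient 15: 742 + 54 = 796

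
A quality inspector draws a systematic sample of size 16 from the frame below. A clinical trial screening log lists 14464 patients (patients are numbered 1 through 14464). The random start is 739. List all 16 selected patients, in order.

k = N/n = 14464/16 = 904
patient 1: 739
patient 2: 739 + 904 = 1643
patient 3: 1643 + 904 = 2547
patient 4: 2547 + 904 = 3451
patient 5: 3451 + 904 = 4355
patient 6: 4355 + 904 = 5259
patient 7: 5259 + 904 = 6163
patient 8: 6163 + 904 = 7067
patient 9: 7067 + 904 = 7971
patient 10: 7971 + 904 = 8875
patient 11: 8875 + 904 = 9779
patient 12: 9779 + 904 = 10683
patient 13: 10683 + 904 = 11587
patient 14: 11587 + 904 = 12491
patient 15: 12491 + 904 = 13395
patient 16: 13395 + 904 = 14299

739, 1643, 2547, 3451, 4355, 5259, 6163, 7067, 7971, 8875, 9779, 10683, 11587, 12491, 13395, 14299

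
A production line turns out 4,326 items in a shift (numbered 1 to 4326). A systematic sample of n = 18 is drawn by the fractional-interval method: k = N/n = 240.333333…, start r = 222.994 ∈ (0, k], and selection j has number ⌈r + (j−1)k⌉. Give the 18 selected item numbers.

223, 464, 704, 944, 1185, 1425, 1665, 1906, 2146, 2386, 2627, 2867, 3107, 3348, 3588, 3828, 4069, 4309

j=1: r + 0k = 222.994 → ⌈·⌉ = 223
j=2: r + 1k = 463.327333… → ⌈·⌉ = 464
j=3: r + 2k = 703.660666… → ⌈·⌉ = 704
j=4: r + 3k = 943.994 → ⌈·⌉ = 944
j=5: r + 4k = 1184.327333… → ⌈·⌉ = 1185
j=6: r + 5k = 1424.660666… → ⌈·⌉ = 1425
j=7: r + 6k = 1664.994 → ⌈·⌉ = 1665
j=8: r + 7k = 1905.327333… → ⌈·⌉ = 1906
j=9: r + 8k = 2145.660666… → ⌈·⌉ = 2146
j=10: r + 9k = 2385.994 → ⌈·⌉ = 2386
j=11: r + 10k = 2626.327333… → ⌈·⌉ = 2627
j=12: r + 11k = 2866.660666… → ⌈·⌉ = 2867
j=13: r + 12k = 3106.994 → ⌈·⌉ = 3107
j=14: r + 13k = 3347.327333… → ⌈·⌉ = 3348
j=15: r + 14k = 3587.660666… → ⌈·⌉ = 3588
j=16: r + 15k = 3827.994 → ⌈·⌉ = 3828
j=17: r + 16k = 4068.327333… → ⌈·⌉ = 4069
j=18: r + 17k = 4308.660666… → ⌈·⌉ = 4309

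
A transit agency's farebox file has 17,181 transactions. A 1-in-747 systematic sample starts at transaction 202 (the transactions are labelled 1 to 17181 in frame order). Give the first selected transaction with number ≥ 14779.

15142

k = 747
Steps past start: ⌈(14779 − 202)/747⌉ = ⌈14577/747⌉ = 20
Selected transaction: 202 + 20×747 = 15142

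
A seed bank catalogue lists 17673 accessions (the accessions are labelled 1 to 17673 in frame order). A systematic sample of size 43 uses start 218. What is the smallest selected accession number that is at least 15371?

15425

k = 17673/43 = 411
Steps past start: ⌈(15371 − 218)/411⌉ = ⌈15153/411⌉ = 37
Selected accession: 218 + 37×411 = 15425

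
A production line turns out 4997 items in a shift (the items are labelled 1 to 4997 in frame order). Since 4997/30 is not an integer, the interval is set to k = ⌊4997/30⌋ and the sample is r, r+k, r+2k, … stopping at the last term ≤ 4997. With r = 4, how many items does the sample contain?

k = ⌊4997/30⌋ = 166
Achieved size = ⌊(4997 − 4)/166⌋ + 1 = ⌊4993/166⌋ + 1 = 30 + 1 = 31
(last selection: 4 + 30×166 = 4984 ≤ 4997; next would be 5150 > 4997)

31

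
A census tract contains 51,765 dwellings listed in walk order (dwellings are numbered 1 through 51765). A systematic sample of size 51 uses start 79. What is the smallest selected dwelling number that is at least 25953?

k = 51765/51 = 1015
Steps past start: ⌈(25953 − 79)/1015⌉ = ⌈25874/1015⌉ = 26
Selected dwelling: 79 + 26×1015 = 26469

26469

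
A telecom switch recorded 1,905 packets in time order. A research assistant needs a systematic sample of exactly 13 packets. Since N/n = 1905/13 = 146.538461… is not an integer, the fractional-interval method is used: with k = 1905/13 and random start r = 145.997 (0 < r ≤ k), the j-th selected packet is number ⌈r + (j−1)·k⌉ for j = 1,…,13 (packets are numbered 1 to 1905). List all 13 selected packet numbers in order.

j=1: r + 0k = 145.997 → ⌈·⌉ = 146
j=2: r + 1k = 292.535461… → ⌈·⌉ = 293
j=3: r + 2k = 439.073923… → ⌈·⌉ = 440
j=4: r + 3k = 585.612384… → ⌈·⌉ = 586
j=5: r + 4k = 732.150846… → ⌈·⌉ = 733
j=6: r + 5k = 878.689307… → ⌈·⌉ = 879
j=7: r + 6k = 1025.227769… → ⌈·⌉ = 1026
j=8: r + 7k = 1171.766230… → ⌈·⌉ = 1172
j=9: r + 8k = 1318.304692… → ⌈·⌉ = 1319
j=10: r + 9k = 1464.843153… → ⌈·⌉ = 1465
j=11: r + 10k = 1611.381615… → ⌈·⌉ = 1612
j=12: r + 11k = 1757.920076… → ⌈·⌉ = 1758
j=13: r + 12k = 1904.458538… → ⌈·⌉ = 1905

146, 293, 440, 586, 733, 879, 1026, 1172, 1319, 1465, 1612, 1758, 1905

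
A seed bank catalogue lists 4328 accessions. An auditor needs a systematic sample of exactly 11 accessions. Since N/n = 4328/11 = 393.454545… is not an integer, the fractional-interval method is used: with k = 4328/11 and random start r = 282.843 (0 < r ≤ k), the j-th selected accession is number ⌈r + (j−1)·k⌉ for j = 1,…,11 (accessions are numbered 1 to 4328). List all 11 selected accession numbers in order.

283, 677, 1070, 1464, 1857, 2251, 2644, 3038, 3431, 3824, 4218

j=1: r + 0k = 282.843 → ⌈·⌉ = 283
j=2: r + 1k = 676.297545… → ⌈·⌉ = 677
j=3: r + 2k = 1069.752090… → ⌈·⌉ = 1070
j=4: r + 3k = 1463.206636… → ⌈·⌉ = 1464
j=5: r + 4k = 1856.661181… → ⌈·⌉ = 1857
j=6: r + 5k = 2250.115727… → ⌈·⌉ = 2251
j=7: r + 6k = 2643.570272… → ⌈·⌉ = 2644
j=8: r + 7k = 3037.024818… → ⌈·⌉ = 3038
j=9: r + 8k = 3430.479363… → ⌈·⌉ = 3431
j=10: r + 9k = 3823.933909… → ⌈·⌉ = 3824
j=11: r + 10k = 4217.388454… → ⌈·⌉ = 4218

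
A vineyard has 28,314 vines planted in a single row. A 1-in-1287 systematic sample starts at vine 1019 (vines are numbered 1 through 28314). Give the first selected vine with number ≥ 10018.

10028

k = 1287
Steps past start: ⌈(10018 − 1019)/1287⌉ = ⌈8999/1287⌉ = 7
Selected vine: 1019 + 7×1287 = 10028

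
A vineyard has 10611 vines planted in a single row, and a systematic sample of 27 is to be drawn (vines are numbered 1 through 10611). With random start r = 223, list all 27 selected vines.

223, 616, 1009, 1402, 1795, 2188, 2581, 2974, 3367, 3760, 4153, 4546, 4939, 5332, 5725, 6118, 6511, 6904, 7297, 7690, 8083, 8476, 8869, 9262, 9655, 10048, 10441

k = N/n = 10611/27 = 393
vine 1: 223
vine 2: 223 + 393 = 616
vine 3: 616 + 393 = 1009
vine 4: 1009 + 393 = 1402
vine 5: 1402 + 393 = 1795
vine 6: 1795 + 393 = 2188
vine 7: 2188 + 393 = 2581
vine 8: 2581 + 393 = 2974
vine 9: 2974 + 393 = 3367
vine 10: 3367 + 393 = 3760
vine 11: 3760 + 393 = 4153
vine 12: 4153 + 393 = 4546
vine 13: 4546 + 393 = 4939
vine 14: 4939 + 393 = 5332
vine 15: 5332 + 393 = 5725
vine 16: 5725 + 393 = 6118
vine 17: 6118 + 393 = 6511
vine 18: 6511 + 393 = 6904
vine 19: 6904 + 393 = 7297
vine 20: 7297 + 393 = 7690
vine 21: 7690 + 393 = 8083
vine 22: 8083 + 393 = 8476
vine 23: 8476 + 393 = 8869
vine 24: 8869 + 393 = 9262
vine 25: 9262 + 393 = 9655
vine 26: 9655 + 393 = 10048
vine 27: 10048 + 393 = 10441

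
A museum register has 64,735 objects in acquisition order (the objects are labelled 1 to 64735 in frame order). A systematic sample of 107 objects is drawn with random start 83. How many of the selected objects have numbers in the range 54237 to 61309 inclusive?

12

k = 64735/107 = 605
First selection ≥ 54237: 83 + ⌈(54237−83)/605⌉·605 = 83 + 90×605 = 54533
Last selection ≤ 61309: 83 + ⌊(61309−83)/605⌋·605 = 83 + 101×605 = 61188
Count = 101 − 90 + 1 = 12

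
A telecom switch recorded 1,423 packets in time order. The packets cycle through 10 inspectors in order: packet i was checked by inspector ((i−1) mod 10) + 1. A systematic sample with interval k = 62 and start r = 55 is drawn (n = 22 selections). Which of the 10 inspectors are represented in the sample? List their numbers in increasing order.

Consecutive selections differ by k = 62, so their inspector numbers differ by 62 mod 10 = 2.
gcd(62, 10) = 2, so the sample visits 10/2 = 5 distinct residues mod 10.
Start 55 is inspector 5; the inspectors hit are 1, 3, 5, 7, 9.

1, 3, 5, 7, 9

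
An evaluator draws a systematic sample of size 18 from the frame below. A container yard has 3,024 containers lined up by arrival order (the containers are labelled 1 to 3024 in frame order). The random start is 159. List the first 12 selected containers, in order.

k = N/n = 3024/18 = 168
container 1: 159
container 2: 159 + 168 = 327
container 3: 327 + 168 = 495
container 4: 495 + 168 = 663
container 5: 663 + 168 = 831
container 6: 831 + 168 = 999
container 7: 999 + 168 = 1167
container 8: 1167 + 168 = 1335
container 9: 1335 + 168 = 1503
container 10: 1503 + 168 = 1671
container 11: 1671 + 168 = 1839
container 12: 1839 + 168 = 2007

159, 327, 495, 663, 831, 999, 1167, 1335, 1503, 1671, 1839, 2007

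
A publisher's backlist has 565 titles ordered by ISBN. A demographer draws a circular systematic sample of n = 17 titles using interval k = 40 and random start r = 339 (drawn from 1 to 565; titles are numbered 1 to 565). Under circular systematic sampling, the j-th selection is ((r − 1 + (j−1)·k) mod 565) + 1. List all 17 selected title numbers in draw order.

Selection 1: 339
Selection 2: 339 + 40 = 379
Selection 3: 379 + 40 = 419
Selection 4: 419 + 40 = 459
Selection 5: 459 + 40 = 499
Selection 6: 499 + 40 = 539
Selection 7: 539 + 40 = 579 → 579 − 565 = 14
Selection 8: 14 + 40 = 54
Selection 9: 54 + 40 = 94
Selection 10: 94 + 40 = 134
Selection 11: 134 + 40 = 174
Selection 12: 174 + 40 = 214
Selection 13: 214 + 40 = 254
Selection 14: 254 + 40 = 294
Selection 15: 294 + 40 = 334
Selection 16: 334 + 40 = 374
Selection 17: 374 + 40 = 414

339, 379, 419, 459, 499, 539, 14, 54, 94, 134, 174, 214, 254, 294, 334, 374, 414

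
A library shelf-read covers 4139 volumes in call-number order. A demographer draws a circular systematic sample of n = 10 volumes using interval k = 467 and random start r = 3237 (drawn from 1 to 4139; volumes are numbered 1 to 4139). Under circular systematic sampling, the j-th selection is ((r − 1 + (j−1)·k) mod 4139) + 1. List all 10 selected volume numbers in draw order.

Selection 1: 3237
Selection 2: 3237 + 467 = 3704
Selection 3: 3704 + 467 = 4171 → 4171 − 4139 = 32
Selection 4: 32 + 467 = 499
Selection 5: 499 + 467 = 966
Selection 6: 966 + 467 = 1433
Selection 7: 1433 + 467 = 1900
Selection 8: 1900 + 467 = 2367
Selection 9: 2367 + 467 = 2834
Selection 10: 2834 + 467 = 3301

3237, 3704, 32, 499, 966, 1433, 1900, 2367, 2834, 3301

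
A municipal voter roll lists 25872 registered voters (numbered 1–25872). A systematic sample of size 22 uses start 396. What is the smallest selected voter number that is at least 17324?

k = 25872/22 = 1176
Steps past start: ⌈(17324 − 396)/1176⌉ = ⌈16928/1176⌉ = 15
Selected voter: 396 + 15×1176 = 18036

18036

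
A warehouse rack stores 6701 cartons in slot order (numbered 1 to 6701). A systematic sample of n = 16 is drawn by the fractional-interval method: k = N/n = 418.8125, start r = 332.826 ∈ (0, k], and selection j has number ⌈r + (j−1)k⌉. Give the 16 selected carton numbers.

333, 752, 1171, 1590, 2009, 2427, 2846, 3265, 3684, 4103, 4521, 4940, 5359, 5778, 6197, 6616

j=1: r + 0k = 332.826 → ⌈·⌉ = 333
j=2: r + 1k = 751.6385 → ⌈·⌉ = 752
j=3: r + 2k = 1170.451 → ⌈·⌉ = 1171
j=4: r + 3k = 1589.2635 → ⌈·⌉ = 1590
j=5: r + 4k = 2008.076 → ⌈·⌉ = 2009
j=6: r + 5k = 2426.8885 → ⌈·⌉ = 2427
j=7: r + 6k = 2845.701 → ⌈·⌉ = 2846
j=8: r + 7k = 3264.5135 → ⌈·⌉ = 3265
j=9: r + 8k = 3683.326 → ⌈·⌉ = 3684
j=10: r + 9k = 4102.1385 → ⌈·⌉ = 4103
j=11: r + 10k = 4520.951 → ⌈·⌉ = 4521
j=12: r + 11k = 4939.7635 → ⌈·⌉ = 4940
j=13: r + 12k = 5358.576 → ⌈·⌉ = 5359
j=14: r + 13k = 5777.3885 → ⌈·⌉ = 5778
j=15: r + 14k = 6196.201 → ⌈·⌉ = 6197
j=16: r + 15k = 6615.0135 → ⌈·⌉ = 6616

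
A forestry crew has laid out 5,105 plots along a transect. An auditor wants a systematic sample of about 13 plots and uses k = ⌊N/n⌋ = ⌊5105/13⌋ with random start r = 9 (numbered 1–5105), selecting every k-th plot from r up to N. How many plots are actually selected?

14

k = ⌊5105/13⌋ = 392
Achieved size = ⌊(5105 − 9)/392⌋ + 1 = ⌊5096/392⌋ + 1 = 13 + 1 = 14
(last selection: 9 + 13×392 = 5105 ≤ 5105; next would be 5497 > 5105)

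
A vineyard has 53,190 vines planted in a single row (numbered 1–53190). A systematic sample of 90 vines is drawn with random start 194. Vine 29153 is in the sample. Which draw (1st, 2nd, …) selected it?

50

k = 53190/90 = 591
position = (29153 − 194)/591 + 1 = 28959/591 + 1 = 49 + 1 = 50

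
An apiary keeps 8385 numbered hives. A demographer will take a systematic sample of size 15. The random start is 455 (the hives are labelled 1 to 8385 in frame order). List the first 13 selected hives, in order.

k = N/n = 8385/15 = 559
hive 1: 455
hive 2: 455 + 559 = 1014
hive 3: 1014 + 559 = 1573
hive 4: 1573 + 559 = 2132
hive 5: 2132 + 559 = 2691
hive 6: 2691 + 559 = 3250
hive 7: 3250 + 559 = 3809
hive 8: 3809 + 559 = 4368
hive 9: 4368 + 559 = 4927
hive 10: 4927 + 559 = 5486
hive 11: 5486 + 559 = 6045
hive 12: 6045 + 559 = 6604
hive 13: 6604 + 559 = 7163

455, 1014, 1573, 2132, 2691, 3250, 3809, 4368, 4927, 5486, 6045, 6604, 7163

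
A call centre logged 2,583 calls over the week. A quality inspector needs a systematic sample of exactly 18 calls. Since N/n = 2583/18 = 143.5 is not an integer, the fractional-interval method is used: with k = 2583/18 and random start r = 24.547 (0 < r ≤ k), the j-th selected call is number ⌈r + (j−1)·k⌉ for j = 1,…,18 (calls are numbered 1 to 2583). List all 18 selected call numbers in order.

j=1: r + 0k = 24.547 → ⌈·⌉ = 25
j=2: r + 1k = 168.047 → ⌈·⌉ = 169
j=3: r + 2k = 311.547 → ⌈·⌉ = 312
j=4: r + 3k = 455.047 → ⌈·⌉ = 456
j=5: r + 4k = 598.547 → ⌈·⌉ = 599
j=6: r + 5k = 742.047 → ⌈·⌉ = 743
j=7: r + 6k = 885.547 → ⌈·⌉ = 886
j=8: r + 7k = 1029.047 → ⌈·⌉ = 1030
j=9: r + 8k = 1172.547 → ⌈·⌉ = 1173
j=10: r + 9k = 1316.047 → ⌈·⌉ = 1317
j=11: r + 10k = 1459.547 → ⌈·⌉ = 1460
j=12: r + 11k = 1603.047 → ⌈·⌉ = 1604
j=13: r + 12k = 1746.547 → ⌈·⌉ = 1747
j=14: r + 13k = 1890.047 → ⌈·⌉ = 1891
j=15: r + 14k = 2033.547 → ⌈·⌉ = 2034
j=16: r + 15k = 2177.047 → ⌈·⌉ = 2178
j=17: r + 16k = 2320.547 → ⌈·⌉ = 2321
j=18: r + 17k = 2464.047 → ⌈·⌉ = 2465

25, 169, 312, 456, 599, 743, 886, 1030, 1173, 1317, 1460, 1604, 1747, 1891, 2034, 2178, 2321, 2465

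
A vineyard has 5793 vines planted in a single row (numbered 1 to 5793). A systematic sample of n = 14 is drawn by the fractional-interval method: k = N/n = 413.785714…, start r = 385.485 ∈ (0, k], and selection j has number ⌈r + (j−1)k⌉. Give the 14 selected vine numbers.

j=1: r + 0k = 385.485 → ⌈·⌉ = 386
j=2: r + 1k = 799.270714… → ⌈·⌉ = 800
j=3: r + 2k = 1213.056428… → ⌈·⌉ = 1214
j=4: r + 3k = 1626.842142… → ⌈·⌉ = 1627
j=5: r + 4k = 2040.627857… → ⌈·⌉ = 2041
j=6: r + 5k = 2454.413571… → ⌈·⌉ = 2455
j=7: r + 6k = 2868.199285… → ⌈·⌉ = 2869
j=8: r + 7k = 3281.985 → ⌈·⌉ = 3282
j=9: r + 8k = 3695.770714… → ⌈·⌉ = 3696
j=10: r + 9k = 4109.556428… → ⌈·⌉ = 4110
j=11: r + 10k = 4523.342142… → ⌈·⌉ = 4524
j=12: r + 11k = 4937.127857… → ⌈·⌉ = 4938
j=13: r + 12k = 5350.913571… → ⌈·⌉ = 5351
j=14: r + 13k = 5764.699285… → ⌈·⌉ = 5765

386, 800, 1214, 1627, 2041, 2455, 2869, 3282, 3696, 4110, 4524, 4938, 5351, 5765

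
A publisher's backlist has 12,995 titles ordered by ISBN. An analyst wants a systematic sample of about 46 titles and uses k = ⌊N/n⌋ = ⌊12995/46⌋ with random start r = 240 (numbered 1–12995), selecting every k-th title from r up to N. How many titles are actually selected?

46

k = ⌊12995/46⌋ = 282
Achieved size = ⌊(12995 − 240)/282⌋ + 1 = ⌊12755/282⌋ + 1 = 45 + 1 = 46
(last selection: 240 + 45×282 = 12930 ≤ 12995; next would be 13212 > 12995)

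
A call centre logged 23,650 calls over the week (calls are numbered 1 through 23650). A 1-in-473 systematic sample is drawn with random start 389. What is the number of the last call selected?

23566

k = 473
50th selection = r + (50−1)·k = 389 + 49×473 = 389 + 23177 = 23566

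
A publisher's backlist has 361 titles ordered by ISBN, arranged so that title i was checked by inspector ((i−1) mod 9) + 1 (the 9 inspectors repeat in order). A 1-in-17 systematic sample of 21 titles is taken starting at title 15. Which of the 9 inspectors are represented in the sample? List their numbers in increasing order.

Consecutive selections differ by k = 17, so their inspector numbers differ by 17 mod 9 = 8.
gcd(17, 9) = 1, so the sample visits 9/1 = 9 distinct residues mod 9.
Start 15 is inspector 6; the inspectors hit are 1, 2, 3, 4, 5, 6, 7, 8, 9.

1, 2, 3, 4, 5, 6, 7, 8, 9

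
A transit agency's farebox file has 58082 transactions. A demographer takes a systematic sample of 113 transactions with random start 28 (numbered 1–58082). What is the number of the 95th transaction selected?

48344

k = 58082/113 = 514
95th selection = r + (95−1)·k = 28 + 94×514 = 28 + 48316 = 48344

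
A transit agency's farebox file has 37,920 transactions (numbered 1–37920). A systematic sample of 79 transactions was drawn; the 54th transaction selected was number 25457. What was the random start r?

17

k = 37920/79 = 480
r = 25457 − (54−1)×480 = 25457 − 25440 = 17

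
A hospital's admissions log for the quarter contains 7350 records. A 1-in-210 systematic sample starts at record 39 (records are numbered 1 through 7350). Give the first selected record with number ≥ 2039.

2139

k = 210
Steps past start: ⌈(2039 − 39)/210⌉ = ⌈2000/210⌉ = 10
Selected record: 39 + 10×210 = 2139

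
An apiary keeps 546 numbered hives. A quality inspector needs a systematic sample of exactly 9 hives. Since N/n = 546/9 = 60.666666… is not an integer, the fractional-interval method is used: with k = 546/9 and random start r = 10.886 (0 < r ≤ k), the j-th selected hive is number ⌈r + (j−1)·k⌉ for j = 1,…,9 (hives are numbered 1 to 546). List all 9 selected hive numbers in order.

11, 72, 133, 193, 254, 315, 375, 436, 497

j=1: r + 0k = 10.886 → ⌈·⌉ = 11
j=2: r + 1k = 71.552666… → ⌈·⌉ = 72
j=3: r + 2k = 132.219333… → ⌈·⌉ = 133
j=4: r + 3k = 192.886 → ⌈·⌉ = 193
j=5: r + 4k = 253.552666… → ⌈·⌉ = 254
j=6: r + 5k = 314.219333… → ⌈·⌉ = 315
j=7: r + 6k = 374.886 → ⌈·⌉ = 375
j=8: r + 7k = 435.552666… → ⌈·⌉ = 436
j=9: r + 8k = 496.219333… → ⌈·⌉ = 497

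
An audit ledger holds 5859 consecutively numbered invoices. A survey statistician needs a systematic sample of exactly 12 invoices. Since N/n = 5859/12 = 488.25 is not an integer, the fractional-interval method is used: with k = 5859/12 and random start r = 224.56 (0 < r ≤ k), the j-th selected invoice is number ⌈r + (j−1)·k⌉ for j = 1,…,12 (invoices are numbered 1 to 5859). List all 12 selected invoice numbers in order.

j=1: r + 0k = 224.56 → ⌈·⌉ = 225
j=2: r + 1k = 712.81 → ⌈·⌉ = 713
j=3: r + 2k = 1201.06 → ⌈·⌉ = 1202
j=4: r + 3k = 1689.31 → ⌈·⌉ = 1690
j=5: r + 4k = 2177.56 → ⌈·⌉ = 2178
j=6: r + 5k = 2665.81 → ⌈·⌉ = 2666
j=7: r + 6k = 3154.06 → ⌈·⌉ = 3155
j=8: r + 7k = 3642.31 → ⌈·⌉ = 3643
j=9: r + 8k = 4130.56 → ⌈·⌉ = 4131
j=10: r + 9k = 4618.81 → ⌈·⌉ = 4619
j=11: r + 10k = 5107.06 → ⌈·⌉ = 5108
j=12: r + 11k = 5595.31 → ⌈·⌉ = 5596

225, 713, 1202, 1690, 2178, 2666, 3155, 3643, 4131, 4619, 5108, 5596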